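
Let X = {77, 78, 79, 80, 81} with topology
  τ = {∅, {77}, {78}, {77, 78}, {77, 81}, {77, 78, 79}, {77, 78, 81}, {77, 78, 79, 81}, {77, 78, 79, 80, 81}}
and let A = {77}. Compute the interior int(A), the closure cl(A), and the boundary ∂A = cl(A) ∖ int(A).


int(A) = {77}, cl(A) = {77, 79, 80, 81}, ∂A = {79, 80, 81}.

Closed sets in (X, τ) are complements of opens:
  closed(X, τ) = {∅, {80}, {79, 80}, {80, 81}, {78, 79, 80}, {79, 80, 81}, {77, 79, 80, 81}, {78, 79, 80, 81}, {77, 78, 79, 80, 81}}.
int(A) = ⋃ {U ∈ τ : U ⊆ A}. Opens contained in A: ∅, {77}.
Taking the union of these: int(A) = {77}.
cl(A) = ⋂ {C closed : A ⊆ C}. Closed sets containing A: {77, 79, 80, 81}, {77, 78, 79, 80, 81}.
Intersecting these: cl(A) = {77, 79, 80, 81}.
∂A = cl(A) ∖ int(A) = {77, 79, 80, 81} ∖ {77} = {79, 80, 81}.


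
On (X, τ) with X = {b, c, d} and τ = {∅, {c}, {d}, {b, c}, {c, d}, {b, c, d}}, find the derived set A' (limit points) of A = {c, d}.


A' = {b}

For each x ∈ X, list the open sets U ∈ τ with x ∈ U, then check whether U ∩ (A ∖ {x}) ≠ ∅ for every such U.
  x = b: opens ∋ x are {b, c}, {b, c, d}; each meets A ∖ {b}, so x IS a limit point.
  x = c: open {c} ∋ x has {c} ∩ (A ∖ {c}) = ∅, so x is NOT a limit point.
  x = d: open {d} ∋ x has {d} ∩ (A ∖ {d}) = ∅, so x is NOT a limit point.
Collecting: A' = {b}.


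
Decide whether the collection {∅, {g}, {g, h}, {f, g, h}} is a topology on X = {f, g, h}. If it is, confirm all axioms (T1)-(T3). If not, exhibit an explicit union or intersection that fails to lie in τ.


τ IS a topology on X.

Axiom (T1): ∅ ∈ τ? Yes; X ∈ τ? Yes.
Axiom (T2/T3): check pairwise unions and intersections of members of τ.
All pairwise intersections and unions checked — each lies in τ. Therefore τ satisfies (T1), (T2), (T3): it IS a topology on X.


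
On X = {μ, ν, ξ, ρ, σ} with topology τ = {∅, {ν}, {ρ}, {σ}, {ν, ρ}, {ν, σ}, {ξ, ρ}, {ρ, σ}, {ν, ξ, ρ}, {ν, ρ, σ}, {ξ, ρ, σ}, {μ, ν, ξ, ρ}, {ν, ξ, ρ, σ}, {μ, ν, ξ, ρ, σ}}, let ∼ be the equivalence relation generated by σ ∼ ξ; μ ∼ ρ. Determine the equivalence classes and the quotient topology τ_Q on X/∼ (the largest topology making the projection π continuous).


X/∼ = {[μ=ρ], [ν], [ξ=σ]}; |τ_Q| = 3.

Equivalence classes: [μ=ρ], [ν], [ξ=σ].
Quotient map π: X → X/∼ sends μ ↦ [μ=ρ], ν ↦ [ν], ξ ↦ [ξ=σ], ρ ↦ [μ=ρ], σ ↦ [ξ=σ].
For each subset V ⊆ X/∼, compute π^{-1}(V) ⊆ X and check whether π^{-1}(V) ∈ τ. V is open in τ_Q iff π^{-1}(V) ∈ τ.
  V = {}: π^{-1}(V) = ∅ ∈ τ ✓.
  V = {[μ=ρ]}: π^{-1}(V) = {μ, ρ} ∉ τ ✗.
  V = {[ν]}: π^{-1}(V) = {ν} ∈ τ ✓.
  V = {[μ=ρ], [ν]}: π^{-1}(V) = {μ, ν, ρ} ∉ τ ✗.
  V = {[ξ=σ]}: π^{-1}(V) = {ξ, σ} ∉ τ ✗.
  V = {[μ=ρ], [ξ=σ]}: π^{-1}(V) = {μ, ξ, ρ, σ} ∉ τ ✗.
  V = {[ν], [ξ=σ]}: π^{-1}(V) = {ν, ξ, σ} ∉ τ ✗.
  V = {[μ=ρ], [ν], [ξ=σ]}: π^{-1}(V) = {μ, ν, ξ, ρ, σ} ∈ τ ✓.
Open sets in the quotient: τ_Q = {{}, {[ν]}, {[μ=ρ], [ν], [ξ=σ]}} (3 elements).


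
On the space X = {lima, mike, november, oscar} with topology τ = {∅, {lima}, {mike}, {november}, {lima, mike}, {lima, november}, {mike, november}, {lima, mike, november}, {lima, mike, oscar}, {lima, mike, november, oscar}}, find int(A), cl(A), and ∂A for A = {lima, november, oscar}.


int(A) = {lima, november}, cl(A) = {lima, november, oscar}, ∂A = {oscar}.

Closed sets in (X, τ) are complements of opens:
  closed(X, τ) = {∅, {november}, {oscar}, {lima, oscar}, {mike, oscar}, {november, oscar}, {lima, mike, oscar}, {lima, november, oscar}, {mike, november, oscar}, {lima, mike, november, oscar}}.
int(A) = ⋃ {U ∈ τ : U ⊆ A}. Opens contained in A: ∅, {lima}, {november}, {lima, november}.
Taking the union of these: int(A) = {lima, november}.
cl(A) = ⋂ {C closed : A ⊆ C}. Closed sets containing A: {lima, november, oscar}, {lima, mike, november, oscar}.
Intersecting these: cl(A) = {lima, november, oscar}.
∂A = cl(A) ∖ int(A) = {lima, november, oscar} ∖ {lima, november} = {oscar}.


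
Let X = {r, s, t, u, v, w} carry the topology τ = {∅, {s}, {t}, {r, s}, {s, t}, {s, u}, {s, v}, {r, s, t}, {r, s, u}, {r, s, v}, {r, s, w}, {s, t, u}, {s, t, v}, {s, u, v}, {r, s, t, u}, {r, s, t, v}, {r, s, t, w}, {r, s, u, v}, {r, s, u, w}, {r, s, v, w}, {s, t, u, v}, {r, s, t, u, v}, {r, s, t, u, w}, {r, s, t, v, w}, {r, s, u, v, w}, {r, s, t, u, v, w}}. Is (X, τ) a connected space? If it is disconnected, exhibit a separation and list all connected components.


(X, τ) is disconnected; components = [{t}, {r, s, u, v, w}].

Find clopen sets (U ∈ τ with X ∖ U ∈ τ):
  U = ∅, X ∖ U = {r, s, t, u, v, w} — both open, so U is clopen.
  U = {t}, X ∖ U = {r, s, u, v, w} — both open, so U is clopen.
  U = {r, s, u, v, w}, X ∖ U = {t} — both open, so U is clopen.
  U = {r, s, t, u, v, w}, X ∖ U = ∅ — both open, so U is clopen.
Nontrivial clopen(s) exist: e.g. {t}. So (X, τ) is disconnected.
Compute connected components by grouping points that agree on all clopens:
  component: {t}
  component: {r, s, u, v, w}


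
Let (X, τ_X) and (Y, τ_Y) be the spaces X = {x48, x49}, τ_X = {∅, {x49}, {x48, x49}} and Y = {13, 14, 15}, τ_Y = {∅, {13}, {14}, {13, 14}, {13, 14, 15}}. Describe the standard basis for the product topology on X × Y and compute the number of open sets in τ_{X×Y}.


Basis B = {∅ × ∅, {x49} × {13}, {x49} × {14}, {x48, x49} × {13}, {x48, x49} × {14}, {x49} × {13, 14}, {x49} × {13, 14, 15}, {x48, x49} × {13, 14}, {x48, x49} × {13, 14, 15}}; |τ_{X×Y}| = 14.

Enumerate products U × V with U ∈ τ_X, V ∈ τ_Y (deduplicated):
  ∅ × ∅ = {} (∅)
  {x49} × {13} = {(x49,13)}
  {x49} × {14} = {(x49,14)}
  {x48, x49} × {13} = {(x48,13), (x49,13)}
  {x48, x49} × {14} = {(x48,14), (x49,14)}
  {x49} × {13, 14} = {(x49,13), (x49,14)}
  {x49} × {13, 14, 15} = {(x49,13), (x49,14), (x49,15)}
  {x48, x49} × {13, 14} = {(x48,13), (x48,14), (x49,13), (x49,14)}
  {x48, x49} × {13, 14, 15} = {(x48,13), (x48,14), (x48,15), (x49,13), (x49,14), (x49,15)}
These 9 distinct sets form the basis B.
Close under arbitrary unions to get τ_{X×Y}; counting gives |τ_{X×Y}| = 14.


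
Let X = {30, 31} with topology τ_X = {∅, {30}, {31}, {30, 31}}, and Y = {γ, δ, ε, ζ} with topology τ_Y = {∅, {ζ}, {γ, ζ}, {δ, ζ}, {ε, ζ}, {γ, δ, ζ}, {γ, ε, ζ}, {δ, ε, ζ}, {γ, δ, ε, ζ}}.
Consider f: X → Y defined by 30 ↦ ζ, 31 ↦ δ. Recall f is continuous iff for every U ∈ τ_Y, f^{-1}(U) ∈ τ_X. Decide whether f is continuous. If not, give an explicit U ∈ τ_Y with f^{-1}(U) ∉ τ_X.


f IS continuous.

Compute f^{-1}(U) for each U ∈ τ_Y:
  U = ∅: f^{-1}(U) = ∅ ∈ τ_X ✓.
  U = {ζ}: f^{-1}(U) = {30} ∈ τ_X ✓.
  U = {γ, ζ}: f^{-1}(U) = {30} ∈ τ_X ✓.
  U = {δ, ζ}: f^{-1}(U) = {30, 31} ∈ τ_X ✓.
  U = {ε, ζ}: f^{-1}(U) = {30} ∈ τ_X ✓.
  U = {γ, δ, ζ}: f^{-1}(U) = {30, 31} ∈ τ_X ✓.
  U = {γ, ε, ζ}: f^{-1}(U) = {30} ∈ τ_X ✓.
  U = {δ, ε, ζ}: f^{-1}(U) = {30, 31} ∈ τ_X ✓.
  U = {γ, δ, ε, ζ}: f^{-1}(U) = {30, 31} ∈ τ_X ✓.
Every preimage lies in τ_X, so f IS continuous.


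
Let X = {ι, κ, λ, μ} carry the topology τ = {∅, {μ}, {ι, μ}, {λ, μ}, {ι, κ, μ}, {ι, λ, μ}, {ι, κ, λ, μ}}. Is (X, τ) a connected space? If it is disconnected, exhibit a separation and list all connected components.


(X, τ) is connected.

Find clopen sets (U ∈ τ with X ∖ U ∈ τ):
  U = ∅, X ∖ U = {ι, κ, λ, μ} — both open, so U is clopen.
  U = {ι, κ, λ, μ}, X ∖ U = ∅ — both open, so U is clopen.
Only trivial clopens (∅ and X) exist, so (X, τ) is connected.
Compute connected components by grouping points that agree on all clopens:
  component: {ι, κ, λ, μ}


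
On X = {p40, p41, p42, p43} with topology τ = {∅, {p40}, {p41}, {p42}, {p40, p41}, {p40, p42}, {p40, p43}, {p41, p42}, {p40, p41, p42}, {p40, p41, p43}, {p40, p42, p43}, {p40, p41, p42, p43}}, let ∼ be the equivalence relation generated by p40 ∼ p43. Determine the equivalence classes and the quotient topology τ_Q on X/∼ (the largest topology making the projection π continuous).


X/∼ = {[p40=p43], [p41], [p42]}; |τ_Q| = 8.

Equivalence classes: [p40=p43], [p41], [p42].
Quotient map π: X → X/∼ sends p40 ↦ [p40=p43], p41 ↦ [p41], p42 ↦ [p42], p43 ↦ [p40=p43].
For each subset V ⊆ X/∼, compute π^{-1}(V) ⊆ X and check whether π^{-1}(V) ∈ τ. V is open in τ_Q iff π^{-1}(V) ∈ τ.
  V = {}: π^{-1}(V) = ∅ ∈ τ ✓.
  V = {[p40=p43]}: π^{-1}(V) = {p40, p43} ∈ τ ✓.
  V = {[p41]}: π^{-1}(V) = {p41} ∈ τ ✓.
  V = {[p40=p43], [p41]}: π^{-1}(V) = {p40, p41, p43} ∈ τ ✓.
  V = {[p42]}: π^{-1}(V) = {p42} ∈ τ ✓.
  V = {[p40=p43], [p42]}: π^{-1}(V) = {p40, p42, p43} ∈ τ ✓.
  V = {[p41], [p42]}: π^{-1}(V) = {p41, p42} ∈ τ ✓.
  V = {[p40=p43], [p41], [p42]}: π^{-1}(V) = {p40, p41, p42, p43} ∈ τ ✓.
Open sets in the quotient: τ_Q = {{}, {[p40=p43]}, {[p41]}, {[p40=p43], [p41]}, {[p42]}, {[p40=p43], [p42]}, {[p41], [p42]}, {[p40=p43], [p41], [p42]}} (8 elements).


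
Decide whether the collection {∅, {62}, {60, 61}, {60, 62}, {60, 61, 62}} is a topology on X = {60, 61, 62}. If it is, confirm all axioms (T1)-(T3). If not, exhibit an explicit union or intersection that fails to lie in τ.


τ is NOT a topology on X.

Axiom (T1): ∅ ∈ τ? Yes; X ∈ τ? Yes.
Axiom (T2/T3): check pairwise unions and intersections of members of τ.
Counterexample for (T3): {60, 61} ∩ {60, 62} = {60} ∉ τ. Therefore τ is NOT a topology.


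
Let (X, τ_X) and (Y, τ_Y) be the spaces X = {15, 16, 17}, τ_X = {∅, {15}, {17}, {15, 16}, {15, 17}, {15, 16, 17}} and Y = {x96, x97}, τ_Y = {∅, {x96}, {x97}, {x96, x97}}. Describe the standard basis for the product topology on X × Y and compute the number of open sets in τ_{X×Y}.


Basis B = {∅ × ∅, {15} × {x96}, {15} × {x97}, {17} × {x96}, {17} × {x97}, {15} × {x96, x97}, {15, 16} × {x96}, {15, 17} × {x96}, {15, 16} × {x97}, {15, 17} × {x97}, {17} × {x96, x97}, {15, 16, 17} × {x96}, {15, 16, 17} × {x97}, {15, 16} × {x96, x97}, {15, 17} × {x96, x97}, {15, 16, 17} × {x96, x97}}; |τ_{X×Y}| = 36.

Enumerate products U × V with U ∈ τ_X, V ∈ τ_Y (deduplicated):
  ∅ × ∅ = {} (∅)
  {15} × {x96} = {(15,x96)}
  {15} × {x97} = {(15,x97)}
  {17} × {x96} = {(17,x96)}
  {17} × {x97} = {(17,x97)}
  {15} × {x96, x97} = {(15,x96), (15,x97)}
  {15, 16} × {x96} = {(15,x96), (16,x96)}
  {15, 17} × {x96} = {(15,x96), (17,x96)}
  {15, 16} × {x97} = {(15,x97), (16,x97)}
  {15, 17} × {x97} = {(15,x97), (17,x97)}
  {17} × {x96, x97} = {(17,x96), (17,x97)}
  {15, 16, 17} × {x96} = {(15,x96), (16,x96), (17,x96)}
  {15, 16, 17} × {x97} = {(15,x97), (16,x97), (17,x97)}
  {15, 16} × {x96, x97} = {(15,x96), (15,x97), (16,x96), (16,x97)}
  {15, 17} × {x96, x97} = {(15,x96), (15,x97), (17,x96), (17,x97)}
  {15, 16, 17} × {x96, x97} = {(15,x96), (15,x97), (16,x96), (16,x97), (17,x96), (17,x97)}
These 16 distinct sets form the basis B.
Close under arbitrary unions to get τ_{X×Y}; counting gives |τ_{X×Y}| = 36.


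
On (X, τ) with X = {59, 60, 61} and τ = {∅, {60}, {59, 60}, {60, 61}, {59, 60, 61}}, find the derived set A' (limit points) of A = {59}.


A' = ∅

For each x ∈ X, list the open sets U ∈ τ with x ∈ U, then check whether U ∩ (A ∖ {x}) ≠ ∅ for every such U.
  x = 59: open {59, 60} ∋ x has {59, 60} ∩ (A ∖ {59}) = ∅, so x is NOT a limit point.
  x = 60: open {60} ∋ x has {60} ∩ (A ∖ {60}) = ∅, so x is NOT a limit point.
  x = 61: open {60, 61} ∋ x has {60, 61} ∩ (A ∖ {61}) = ∅, so x is NOT a limit point.
Collecting: A' = ∅.


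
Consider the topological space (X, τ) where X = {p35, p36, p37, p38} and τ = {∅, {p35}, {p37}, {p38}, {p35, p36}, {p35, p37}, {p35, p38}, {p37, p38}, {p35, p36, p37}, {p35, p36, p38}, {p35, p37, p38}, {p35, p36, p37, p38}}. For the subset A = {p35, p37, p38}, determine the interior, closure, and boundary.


int(A) = {p35, p37, p38}, cl(A) = {p35, p36, p37, p38}, ∂A = {p36}.

Closed sets in (X, τ) are complements of opens:
  closed(X, τ) = {∅, {p36}, {p37}, {p38}, {p35, p36}, {p36, p37}, {p36, p38}, {p37, p38}, {p35, p36, p37}, {p35, p36, p38}, {p36, p37, p38}, {p35, p36, p37, p38}}.
int(A) = ⋃ {U ∈ τ : U ⊆ A}. Opens contained in A: ∅, {p35}, {p37}, {p38}, {p35, p37}, {p35, p38}, {p37, p38}, {p35, p37, p38}.
Taking the union of these: int(A) = {p35, p37, p38}.
cl(A) = ⋂ {C closed : A ⊆ C}. Closed sets containing A: {p35, p36, p37, p38}.
Intersecting these: cl(A) = {p35, p36, p37, p38}.
∂A = cl(A) ∖ int(A) = {p35, p36, p37, p38} ∖ {p35, p37, p38} = {p36}.


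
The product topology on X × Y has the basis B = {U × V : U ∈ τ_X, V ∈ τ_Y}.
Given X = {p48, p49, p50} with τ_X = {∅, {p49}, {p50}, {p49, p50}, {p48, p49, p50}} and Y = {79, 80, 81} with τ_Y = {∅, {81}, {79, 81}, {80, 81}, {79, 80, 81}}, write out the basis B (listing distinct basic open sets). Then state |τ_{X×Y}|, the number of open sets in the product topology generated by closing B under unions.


Basis B = {∅ × ∅, {p49} × {81}, {p50} × {81}, {p49} × {79, 81}, {p49} × {80, 81}, {p49, p50} × {81}, {p50} × {79, 81}, {p50} × {80, 81}, {p48, p49, p50} × {81}, {p49} × {79, 80, 81}, {p50} × {79, 80, 81}, {p49, p50} × {79, 81}, {p49, p50} × {80, 81}, {p48, p49, p50} × {79, 81}, {p48, p49, p50} × {80, 81}, {p49, p50} × {79, 80, 81}, {p48, p49, p50} × {79, 80, 81}}; |τ_{X×Y}| = 50.

Enumerate products U × V with U ∈ τ_X, V ∈ τ_Y (deduplicated):
  ∅ × ∅ = {} (∅)
  {p49} × {81} = {(p49,81)}
  {p50} × {81} = {(p50,81)}
  {p49} × {79, 81} = {(p49,79), (p49,81)}
  {p49} × {80, 81} = {(p49,80), (p49,81)}
  {p49, p50} × {81} = {(p49,81), (p50,81)}
  {p50} × {79, 81} = {(p50,79), (p50,81)}
  {p50} × {80, 81} = {(p50,80), (p50,81)}
  {p48, p49, p50} × {81} = {(p48,81), (p49,81), (p50,81)}
  {p49} × {79, 80, 81} = {(p49,79), (p49,80), (p49,81)}
  {p50} × {79, 80, 81} = {(p50,79), (p50,80), (p50,81)}
  {p49, p50} × {79, 81} = {(p49,79), (p49,81), (p50,79), (p50,81)}
  {p49, p50} × {80, 81} = {(p49,80), (p49,81), (p50,80), (p50,81)}
  {p48, p49, p50} × {79, 81} = {(p48,79), (p48,81), (p49,79), (p49,81), (p50,79), (p50,81)}
  {p48, p49, p50} × {80, 81} = {(p48,80), (p48,81), (p49,80), (p49,81), (p50,80), (p50,81)}
  {p49, p50} × {79, 80, 81} = {(p49,79), (p49,80), (p49,81), (p50,79), (p50,80), (p50,81)}
  {p48, p49, p50} × {79, 80, 81} = {(p48,79), (p48,80), (p48,81), (p49,79), (p49,80), (p49,81), (p50,79), (p50,80), (p50,81)}
These 17 distinct sets form the basis B.
Close under arbitrary unions to get τ_{X×Y}; counting gives |τ_{X×Y}| = 50.


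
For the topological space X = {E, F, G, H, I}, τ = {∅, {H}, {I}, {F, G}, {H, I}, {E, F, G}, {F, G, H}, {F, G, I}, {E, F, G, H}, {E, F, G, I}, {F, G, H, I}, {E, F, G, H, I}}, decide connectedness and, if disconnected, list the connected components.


(X, τ) is disconnected; components = [{H}, {I}, {E, F, G}].

Find clopen sets (U ∈ τ with X ∖ U ∈ τ):
  U = ∅, X ∖ U = {E, F, G, H, I} — both open, so U is clopen.
  U = {H}, X ∖ U = {E, F, G, I} — both open, so U is clopen.
  U = {I}, X ∖ U = {E, F, G, H} — both open, so U is clopen.
  U = {H, I}, X ∖ U = {E, F, G} — both open, so U is clopen.
  U = {E, F, G}, X ∖ U = {H, I} — both open, so U is clopen.
  U = {E, F, G, H}, X ∖ U = {I} — both open, so U is clopen.
  U = {E, F, G, I}, X ∖ U = {H} — both open, so U is clopen.
  U = {E, F, G, H, I}, X ∖ U = ∅ — both open, so U is clopen.
Nontrivial clopen(s) exist: e.g. {E, F, G, I}. So (X, τ) is disconnected.
Compute connected components by grouping points that agree on all clopens:
  component: {H}
  component: {I}
  component: {E, F, G}


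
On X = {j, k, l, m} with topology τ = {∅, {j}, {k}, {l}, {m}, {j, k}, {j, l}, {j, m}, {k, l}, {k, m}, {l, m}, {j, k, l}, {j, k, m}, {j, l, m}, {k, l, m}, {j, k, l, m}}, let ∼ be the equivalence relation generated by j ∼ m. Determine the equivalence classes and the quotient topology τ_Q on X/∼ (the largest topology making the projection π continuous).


X/∼ = {[j=m], [k], [l]}; |τ_Q| = 8.

Equivalence classes: [j=m], [k], [l].
Quotient map π: X → X/∼ sends j ↦ [j=m], k ↦ [k], l ↦ [l], m ↦ [j=m].
For each subset V ⊆ X/∼, compute π^{-1}(V) ⊆ X and check whether π^{-1}(V) ∈ τ. V is open in τ_Q iff π^{-1}(V) ∈ τ.
  V = {}: π^{-1}(V) = ∅ ∈ τ ✓.
  V = {[j=m]}: π^{-1}(V) = {j, m} ∈ τ ✓.
  V = {[k]}: π^{-1}(V) = {k} ∈ τ ✓.
  V = {[j=m], [k]}: π^{-1}(V) = {j, k, m} ∈ τ ✓.
  V = {[l]}: π^{-1}(V) = {l} ∈ τ ✓.
  V = {[j=m], [l]}: π^{-1}(V) = {j, l, m} ∈ τ ✓.
  V = {[k], [l]}: π^{-1}(V) = {k, l} ∈ τ ✓.
  V = {[j=m], [k], [l]}: π^{-1}(V) = {j, k, l, m} ∈ τ ✓.
Open sets in the quotient: τ_Q = {{}, {[j=m]}, {[k]}, {[j=m], [k]}, {[l]}, {[j=m], [l]}, {[k], [l]}, {[j=m], [k], [l]}} (8 elements).


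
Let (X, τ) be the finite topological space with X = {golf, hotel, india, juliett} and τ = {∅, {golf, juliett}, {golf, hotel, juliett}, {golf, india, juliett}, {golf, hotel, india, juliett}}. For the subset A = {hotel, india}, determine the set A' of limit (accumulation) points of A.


A' = ∅

For each x ∈ X, list the open sets U ∈ τ with x ∈ U, then check whether U ∩ (A ∖ {x}) ≠ ∅ for every such U.
  x = golf: open {golf, juliett} ∋ x has {golf, juliett} ∩ (A ∖ {golf}) = ∅, so x is NOT a limit point.
  x = hotel: open {golf, hotel, juliett} ∋ x has {golf, hotel, juliett} ∩ (A ∖ {hotel}) = ∅, so x is NOT a limit point.
  x = india: open {golf, india, juliett} ∋ x has {golf, india, juliett} ∩ (A ∖ {india}) = ∅, so x is NOT a limit point.
  x = juliett: open {golf, juliett} ∋ x has {golf, juliett} ∩ (A ∖ {juliett}) = ∅, so x is NOT a limit point.
Collecting: A' = ∅.


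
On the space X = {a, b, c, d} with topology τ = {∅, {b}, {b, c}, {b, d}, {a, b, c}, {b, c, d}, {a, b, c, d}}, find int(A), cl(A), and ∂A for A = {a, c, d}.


int(A) = ∅, cl(A) = {a, c, d}, ∂A = {a, c, d}.

Closed sets in (X, τ) are complements of opens:
  closed(X, τ) = {∅, {a}, {d}, {a, c}, {a, d}, {a, c, d}, {a, b, c, d}}.
int(A) = ⋃ {U ∈ τ : U ⊆ A}. Opens contained in A: ∅.
Taking the union of these: int(A) = ∅.
cl(A) = ⋂ {C closed : A ⊆ C}. Closed sets containing A: {a, c, d}, {a, b, c, d}.
Intersecting these: cl(A) = {a, c, d}.
∂A = cl(A) ∖ int(A) = {a, c, d} ∖ ∅ = {a, c, d}.


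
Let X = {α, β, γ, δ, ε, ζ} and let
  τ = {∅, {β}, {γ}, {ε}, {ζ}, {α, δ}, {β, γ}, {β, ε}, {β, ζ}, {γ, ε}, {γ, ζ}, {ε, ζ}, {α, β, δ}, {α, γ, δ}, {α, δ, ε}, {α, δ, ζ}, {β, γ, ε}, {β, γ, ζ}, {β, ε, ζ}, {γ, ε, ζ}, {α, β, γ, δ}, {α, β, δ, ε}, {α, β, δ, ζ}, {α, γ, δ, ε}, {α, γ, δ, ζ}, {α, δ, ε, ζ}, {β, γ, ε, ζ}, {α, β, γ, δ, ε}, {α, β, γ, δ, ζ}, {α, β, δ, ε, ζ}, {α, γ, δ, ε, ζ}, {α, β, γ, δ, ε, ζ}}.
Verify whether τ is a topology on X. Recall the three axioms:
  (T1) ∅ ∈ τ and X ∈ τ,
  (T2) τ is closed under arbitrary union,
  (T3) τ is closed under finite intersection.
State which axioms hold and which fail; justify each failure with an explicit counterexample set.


τ IS a topology on X.

Axiom (T1): ∅ ∈ τ? Yes; X ∈ τ? Yes.
Axiom (T2/T3): check pairwise unions and intersections of members of τ.
All pairwise intersections and unions checked — each lies in τ. Therefore τ satisfies (T1), (T2), (T3): it IS a topology on X.


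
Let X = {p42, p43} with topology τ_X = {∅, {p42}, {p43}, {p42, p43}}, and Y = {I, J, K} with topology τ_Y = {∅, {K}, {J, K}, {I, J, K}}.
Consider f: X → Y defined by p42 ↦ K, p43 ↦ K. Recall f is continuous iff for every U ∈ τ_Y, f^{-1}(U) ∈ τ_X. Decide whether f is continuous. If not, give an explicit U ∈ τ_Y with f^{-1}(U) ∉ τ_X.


f IS continuous.

Compute f^{-1}(U) for each U ∈ τ_Y:
  U = ∅: f^{-1}(U) = ∅ ∈ τ_X ✓.
  U = {K}: f^{-1}(U) = {p42, p43} ∈ τ_X ✓.
  U = {J, K}: f^{-1}(U) = {p42, p43} ∈ τ_X ✓.
  U = {I, J, K}: f^{-1}(U) = {p42, p43} ∈ τ_X ✓.
Every preimage lies in τ_X, so f IS continuous.


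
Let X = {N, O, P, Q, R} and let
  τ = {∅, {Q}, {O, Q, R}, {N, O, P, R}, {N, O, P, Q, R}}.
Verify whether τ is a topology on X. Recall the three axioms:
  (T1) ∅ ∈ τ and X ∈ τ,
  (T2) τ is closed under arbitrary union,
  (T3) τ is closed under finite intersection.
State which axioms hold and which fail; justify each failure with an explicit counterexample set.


τ is NOT a topology on X.

Axiom (T1): ∅ ∈ τ? Yes; X ∈ τ? Yes.
Axiom (T2/T3): check pairwise unions and intersections of members of τ.
Counterexample for (T3): {O, Q, R} ∩ {N, O, P, R} = {O, R} ∉ τ. Therefore τ is NOT a topology.


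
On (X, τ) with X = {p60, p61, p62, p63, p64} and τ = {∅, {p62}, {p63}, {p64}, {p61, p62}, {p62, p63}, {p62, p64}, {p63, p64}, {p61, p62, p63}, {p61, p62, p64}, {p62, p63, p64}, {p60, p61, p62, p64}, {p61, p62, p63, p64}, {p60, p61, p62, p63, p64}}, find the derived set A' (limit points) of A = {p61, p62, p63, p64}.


A' = {p60, p61}

For each x ∈ X, list the open sets U ∈ τ with x ∈ U, then check whether U ∩ (A ∖ {x}) ≠ ∅ for every such U.
  x = p60: opens ∋ x are {p60, p61, p62, p64}, {p60, p61, p62, p63, p64}; each meets A ∖ {p60}, so x IS a limit point.
  x = p61: opens ∋ x are {p61, p62}, {p61, p62, p63}, {p61, p62, p64}, {p60, p61, p62, p64}, {p61, p62, p63, p64}, {p60, p61, p62, p63, p64}; each meets A ∖ {p61}, so x IS a limit point.
  x = p62: open {p62} ∋ x has {p62} ∩ (A ∖ {p62}) = ∅, so x is NOT a limit point.
  x = p63: open {p63} ∋ x has {p63} ∩ (A ∖ {p63}) = ∅, so x is NOT a limit point.
  x = p64: open {p64} ∋ x has {p64} ∩ (A ∖ {p64}) = ∅, so x is NOT a limit point.
Collecting: A' = {p60, p61}.


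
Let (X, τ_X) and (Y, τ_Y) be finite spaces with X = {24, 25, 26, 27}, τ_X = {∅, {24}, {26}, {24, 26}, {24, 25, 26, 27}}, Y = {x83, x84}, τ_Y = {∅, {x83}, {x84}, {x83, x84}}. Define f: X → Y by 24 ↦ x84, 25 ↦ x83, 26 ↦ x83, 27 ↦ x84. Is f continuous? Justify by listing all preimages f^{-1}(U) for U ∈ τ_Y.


f is NOT continuous.

Compute f^{-1}(U) for each U ∈ τ_Y:
  U = ∅: f^{-1}(U) = ∅ ∈ τ_X ✓.
  U = {x83}: f^{-1}(U) = {25, 26} ∉ τ_X ✗.
  U = {x84}: f^{-1}(U) = {24, 27} ∉ τ_X ✗.
  U = {x83, x84}: f^{-1}(U) = {24, 25, 26, 27} ∈ τ_X ✓.
Found U = {x83} with f^{-1}(U) = {25, 26} not in τ_X. Therefore f is NOT continuous.


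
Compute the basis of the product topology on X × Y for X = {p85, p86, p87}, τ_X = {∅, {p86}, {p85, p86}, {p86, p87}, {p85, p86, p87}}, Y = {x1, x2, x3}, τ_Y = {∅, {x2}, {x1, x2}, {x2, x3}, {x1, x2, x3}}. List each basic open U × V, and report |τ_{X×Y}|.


Basis B = {∅ × ∅, {p86} × {x2}, {p85, p86} × {x2}, {p86} × {x1, x2}, {p86} × {x2, x3}, {p86, p87} × {x2}, {p85, p86, p87} × {x2}, {p86} × {x1, x2, x3}, {p85, p86} × {x1, x2}, {p85, p86} × {x2, x3}, {p86, p87} × {x1, x2}, {p86, p87} × {x2, x3}, {p85, p86} × {x1, x2, x3}, {p85, p86, p87} × {x1, x2}, {p85, p86, p87} × {x2, x3}, {p86, p87} × {x1, x2, x3}, {p85, p86, p87} × {x1, x2, x3}}; |τ_{X×Y}| = 48.

Enumerate products U × V with U ∈ τ_X, V ∈ τ_Y (deduplicated):
  ∅ × ∅ = {} (∅)
  {p86} × {x2} = {(p86,x2)}
  {p85, p86} × {x2} = {(p85,x2), (p86,x2)}
  {p86} × {x1, x2} = {(p86,x1), (p86,x2)}
  {p86} × {x2, x3} = {(p86,x2), (p86,x3)}
  {p86, p87} × {x2} = {(p86,x2), (p87,x2)}
  {p85, p86, p87} × {x2} = {(p85,x2), (p86,x2), (p87,x2)}
  {p86} × {x1, x2, x3} = {(p86,x1), (p86,x2), (p86,x3)}
  {p85, p86} × {x1, x2} = {(p85,x1), (p85,x2), (p86,x1), (p86,x2)}
  {p85, p86} × {x2, x3} = {(p85,x2), (p85,x3), (p86,x2), (p86,x3)}
  {p86, p87} × {x1, x2} = {(p86,x1), (p86,x2), (p87,x1), (p87,x2)}
  {p86, p87} × {x2, x3} = {(p86,x2), (p86,x3), (p87,x2), (p87,x3)}
  {p85, p86} × {x1, x2, x3} = {(p85,x1), (p85,x2), (p85,x3), (p86,x1), (p86,x2), (p86,x3)}
  {p85, p86, p87} × {x1, x2} = {(p85,x1), (p85,x2), (p86,x1), (p86,x2), (p87,x1), (p87,x2)}
  {p85, p86, p87} × {x2, x3} = {(p85,x2), (p85,x3), (p86,x2), (p86,x3), (p87,x2), (p87,x3)}
  {p86, p87} × {x1, x2, x3} = {(p86,x1), (p86,x2), (p86,x3), (p87,x1), (p87,x2), (p87,x3)}
  {p85, p86, p87} × {x1, x2, x3} = {(p85,x1), (p85,x2), (p85,x3), (p86,x1), (p86,x2), (p86,x3), (p87,x1), (p87,x2), (p87,x3)}
These 17 distinct sets form the basis B.
Close under arbitrary unions to get τ_{X×Y}; counting gives |τ_{X×Y}| = 48.


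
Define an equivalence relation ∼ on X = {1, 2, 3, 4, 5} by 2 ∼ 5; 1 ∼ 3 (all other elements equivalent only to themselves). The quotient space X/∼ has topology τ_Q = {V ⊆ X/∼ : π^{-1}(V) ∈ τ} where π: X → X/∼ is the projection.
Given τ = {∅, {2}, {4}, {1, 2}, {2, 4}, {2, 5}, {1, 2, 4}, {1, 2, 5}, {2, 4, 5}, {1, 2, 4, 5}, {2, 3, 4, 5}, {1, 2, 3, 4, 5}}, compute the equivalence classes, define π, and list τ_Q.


X/∼ = {[1=3], [2=5], [4]}; |τ_Q| = 5.

Equivalence classes: [1=3], [2=5], [4].
Quotient map π: X → X/∼ sends 1 ↦ [1=3], 2 ↦ [2=5], 3 ↦ [1=3], 4 ↦ [4], 5 ↦ [2=5].
For each subset V ⊆ X/∼, compute π^{-1}(V) ⊆ X and check whether π^{-1}(V) ∈ τ. V is open in τ_Q iff π^{-1}(V) ∈ τ.
  V = {}: π^{-1}(V) = ∅ ∈ τ ✓.
  V = {[1=3]}: π^{-1}(V) = {1, 3} ∉ τ ✗.
  V = {[2=5]}: π^{-1}(V) = {2, 5} ∈ τ ✓.
  V = {[1=3], [2=5]}: π^{-1}(V) = {1, 2, 3, 5} ∉ τ ✗.
  V = {[4]}: π^{-1}(V) = {4} ∈ τ ✓.
  V = {[1=3], [4]}: π^{-1}(V) = {1, 3, 4} ∉ τ ✗.
  V = {[2=5], [4]}: π^{-1}(V) = {2, 4, 5} ∈ τ ✓.
  V = {[1=3], [2=5], [4]}: π^{-1}(V) = {1, 2, 3, 4, 5} ∈ τ ✓.
Open sets in the quotient: τ_Q = {{}, {[2=5]}, {[4]}, {[2=5], [4]}, {[1=3], [2=5], [4]}} (5 elements).


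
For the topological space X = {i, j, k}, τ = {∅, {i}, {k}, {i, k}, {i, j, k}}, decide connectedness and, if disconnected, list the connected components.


(X, τ) is connected.

Find clopen sets (U ∈ τ with X ∖ U ∈ τ):
  U = ∅, X ∖ U = {i, j, k} — both open, so U is clopen.
  U = {i, j, k}, X ∖ U = ∅ — both open, so U is clopen.
Only trivial clopens (∅ and X) exist, so (X, τ) is connected.
Compute connected components by grouping points that agree on all clopens:
  component: {i, j, k}


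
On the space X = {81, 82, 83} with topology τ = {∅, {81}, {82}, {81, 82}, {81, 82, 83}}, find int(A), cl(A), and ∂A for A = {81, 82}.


int(A) = {81, 82}, cl(A) = {81, 82, 83}, ∂A = {83}.

Closed sets in (X, τ) are complements of opens:
  closed(X, τ) = {∅, {83}, {81, 83}, {82, 83}, {81, 82, 83}}.
int(A) = ⋃ {U ∈ τ : U ⊆ A}. Opens contained in A: ∅, {81}, {82}, {81, 82}.
Taking the union of these: int(A) = {81, 82}.
cl(A) = ⋂ {C closed : A ⊆ C}. Closed sets containing A: {81, 82, 83}.
Intersecting these: cl(A) = {81, 82, 83}.
∂A = cl(A) ∖ int(A) = {81, 82, 83} ∖ {81, 82} = {83}.


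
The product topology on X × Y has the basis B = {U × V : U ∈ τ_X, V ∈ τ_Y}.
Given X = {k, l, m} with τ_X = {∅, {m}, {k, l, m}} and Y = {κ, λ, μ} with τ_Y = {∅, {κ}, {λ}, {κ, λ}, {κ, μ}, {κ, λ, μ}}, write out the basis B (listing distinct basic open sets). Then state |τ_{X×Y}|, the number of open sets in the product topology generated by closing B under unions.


Basis B = {∅ × ∅, {m} × {κ}, {m} × {λ}, {m} × {κ, λ}, {m} × {κ, μ}, {k, l, m} × {κ}, {k, l, m} × {λ}, {m} × {κ, λ, μ}, {k, l, m} × {κ, λ}, {k, l, m} × {κ, μ}, {k, l, m} × {κ, λ, μ}}; |τ_{X×Y}| = 18.

Enumerate products U × V with U ∈ τ_X, V ∈ τ_Y (deduplicated):
  ∅ × ∅ = {} (∅)
  {m} × {κ} = {(m,κ)}
  {m} × {λ} = {(m,λ)}
  {m} × {κ, λ} = {(m,κ), (m,λ)}
  {m} × {κ, μ} = {(m,κ), (m,μ)}
  {k, l, m} × {κ} = {(k,κ), (l,κ), (m,κ)}
  {k, l, m} × {λ} = {(k,λ), (l,λ), (m,λ)}
  {m} × {κ, λ, μ} = {(m,κ), (m,λ), (m,μ)}
  {k, l, m} × {κ, λ} = {(k,κ), (k,λ), (l,κ), (l,λ), (m,κ), (m,λ)}
  {k, l, m} × {κ, μ} = {(k,κ), (k,μ), (l,κ), (l,μ), (m,κ), (m,μ)}
  {k, l, m} × {κ, λ, μ} = {(k,κ), (k,λ), (k,μ), (l,κ), (l,λ), (l,μ), (m,κ), (m,λ), (m,μ)}
These 11 distinct sets form the basis B.
Close under arbitrary unions to get τ_{X×Y}; counting gives |τ_{X×Y}| = 18.


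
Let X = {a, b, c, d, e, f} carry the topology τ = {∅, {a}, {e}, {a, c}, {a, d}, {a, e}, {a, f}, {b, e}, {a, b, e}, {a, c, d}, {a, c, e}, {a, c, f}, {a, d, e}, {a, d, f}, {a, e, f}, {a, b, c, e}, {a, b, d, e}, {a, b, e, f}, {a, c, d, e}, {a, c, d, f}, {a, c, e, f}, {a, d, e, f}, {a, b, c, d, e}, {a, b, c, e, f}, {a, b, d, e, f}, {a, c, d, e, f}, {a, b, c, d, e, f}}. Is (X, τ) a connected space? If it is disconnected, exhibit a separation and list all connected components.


(X, τ) is disconnected; components = [{b, e}, {a, c, d, f}].

Find clopen sets (U ∈ τ with X ∖ U ∈ τ):
  U = ∅, X ∖ U = {a, b, c, d, e, f} — both open, so U is clopen.
  U = {b, e}, X ∖ U = {a, c, d, f} — both open, so U is clopen.
  U = {a, c, d, f}, X ∖ U = {b, e} — both open, so U is clopen.
  U = {a, b, c, d, e, f}, X ∖ U = ∅ — both open, so U is clopen.
Nontrivial clopen(s) exist: e.g. {a, c, d, f}. So (X, τ) is disconnected.
Compute connected components by grouping points that agree on all clopens:
  component: {b, e}
  component: {a, c, d, f}


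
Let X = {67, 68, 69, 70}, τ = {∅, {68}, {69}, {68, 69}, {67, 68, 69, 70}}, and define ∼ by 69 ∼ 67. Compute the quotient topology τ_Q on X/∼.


X/∼ = {[67=69], [68], [70]}; |τ_Q| = 3.

Equivalence classes: [67=69], [68], [70].
Quotient map π: X → X/∼ sends 67 ↦ [67=69], 68 ↦ [68], 69 ↦ [67=69], 70 ↦ [70].
For each subset V ⊆ X/∼, compute π^{-1}(V) ⊆ X and check whether π^{-1}(V) ∈ τ. V is open in τ_Q iff π^{-1}(V) ∈ τ.
  V = {}: π^{-1}(V) = ∅ ∈ τ ✓.
  V = {[67=69]}: π^{-1}(V) = {67, 69} ∉ τ ✗.
  V = {[68]}: π^{-1}(V) = {68} ∈ τ ✓.
  V = {[67=69], [68]}: π^{-1}(V) = {67, 68, 69} ∉ τ ✗.
  V = {[70]}: π^{-1}(V) = {70} ∉ τ ✗.
  V = {[67=69], [70]}: π^{-1}(V) = {67, 69, 70} ∉ τ ✗.
  V = {[68], [70]}: π^{-1}(V) = {68, 70} ∉ τ ✗.
  V = {[67=69], [68], [70]}: π^{-1}(V) = {67, 68, 69, 70} ∈ τ ✓.
Open sets in the quotient: τ_Q = {{}, {[68]}, {[67=69], [68], [70]}} (3 elements).


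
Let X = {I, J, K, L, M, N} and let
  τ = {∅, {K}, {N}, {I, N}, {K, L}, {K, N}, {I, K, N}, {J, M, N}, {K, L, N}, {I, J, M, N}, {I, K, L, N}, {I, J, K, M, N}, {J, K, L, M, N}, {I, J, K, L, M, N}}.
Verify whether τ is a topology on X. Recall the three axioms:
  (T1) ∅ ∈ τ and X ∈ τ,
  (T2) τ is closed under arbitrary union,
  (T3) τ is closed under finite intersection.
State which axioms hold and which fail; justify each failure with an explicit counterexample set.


τ is NOT a topology on X.

Axiom (T1): ∅ ∈ τ? Yes; X ∈ τ? Yes.
Axiom (T2/T3): check pairwise unions and intersections of members of τ.
Counterexample for (T2): {K} ∪ {J, M, N} = {J, K, M, N} ∉ τ. Therefore τ is NOT a topology.


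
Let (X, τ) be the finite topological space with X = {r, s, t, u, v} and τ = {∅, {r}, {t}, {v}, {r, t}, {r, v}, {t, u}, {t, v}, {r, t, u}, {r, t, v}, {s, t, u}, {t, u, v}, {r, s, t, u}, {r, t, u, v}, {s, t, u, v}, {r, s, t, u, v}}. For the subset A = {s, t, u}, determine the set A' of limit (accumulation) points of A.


A' = {s, u}

For each x ∈ X, list the open sets U ∈ τ with x ∈ U, then check whether U ∩ (A ∖ {x}) ≠ ∅ for every such U.
  x = r: open {r} ∋ x has {r} ∩ (A ∖ {r}) = ∅, so x is NOT a limit point.
  x = s: opens ∋ x are {s, t, u}, {r, s, t, u}, {s, t, u, v}, {r, s, t, u, v}; each meets A ∖ {s}, so x IS a limit point.
  x = t: open {t} ∋ x has {t} ∩ (A ∖ {t}) = ∅, so x is NOT a limit point.
  x = u: opens ∋ x are {t, u}, {r, t, u}, {s, t, u}, {t, u, v}, {r, s, t, u}, {r, t, u, v}, {s, t, u, v}, {r, s, t, u, v}; each meets A ∖ {u}, so x IS a limit point.
  x = v: open {v} ∋ x has {v} ∩ (A ∖ {v}) = ∅, so x is NOT a limit point.
Collecting: A' = {s, u}.


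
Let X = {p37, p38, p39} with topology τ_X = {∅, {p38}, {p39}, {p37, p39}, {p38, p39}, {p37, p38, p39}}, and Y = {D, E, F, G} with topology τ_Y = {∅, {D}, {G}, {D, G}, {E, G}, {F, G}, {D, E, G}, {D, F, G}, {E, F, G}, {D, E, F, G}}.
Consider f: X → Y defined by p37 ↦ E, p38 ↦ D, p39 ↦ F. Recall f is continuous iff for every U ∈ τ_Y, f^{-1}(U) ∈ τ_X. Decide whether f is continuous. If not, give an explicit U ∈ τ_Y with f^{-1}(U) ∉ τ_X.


f is NOT continuous.

Compute f^{-1}(U) for each U ∈ τ_Y:
  U = ∅: f^{-1}(U) = ∅ ∈ τ_X ✓.
  U = {D}: f^{-1}(U) = {p38} ∈ τ_X ✓.
  U = {G}: f^{-1}(U) = ∅ ∈ τ_X ✓.
  U = {D, G}: f^{-1}(U) = {p38} ∈ τ_X ✓.
  U = {E, G}: f^{-1}(U) = {p37} ∉ τ_X ✗.
  U = {F, G}: f^{-1}(U) = {p39} ∈ τ_X ✓.
  U = {D, E, G}: f^{-1}(U) = {p37, p38} ∉ τ_X ✗.
  U = {D, F, G}: f^{-1}(U) = {p38, p39} ∈ τ_X ✓.
  U = {E, F, G}: f^{-1}(U) = {p37, p39} ∈ τ_X ✓.
  U = {D, E, F, G}: f^{-1}(U) = {p37, p38, p39} ∈ τ_X ✓.
Found U = {E, G} with f^{-1}(U) = {p37} not in τ_X. Therefore f is NOT continuous.


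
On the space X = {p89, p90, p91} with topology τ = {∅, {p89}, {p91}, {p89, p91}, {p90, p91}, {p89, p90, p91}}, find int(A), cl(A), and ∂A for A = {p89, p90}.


int(A) = {p89}, cl(A) = {p89, p90}, ∂A = {p90}.

Closed sets in (X, τ) are complements of opens:
  closed(X, τ) = {∅, {p89}, {p90}, {p89, p90}, {p90, p91}, {p89, p90, p91}}.
int(A) = ⋃ {U ∈ τ : U ⊆ A}. Opens contained in A: ∅, {p89}.
Taking the union of these: int(A) = {p89}.
cl(A) = ⋂ {C closed : A ⊆ C}. Closed sets containing A: {p89, p90}, {p89, p90, p91}.
Intersecting these: cl(A) = {p89, p90}.
∂A = cl(A) ∖ int(A) = {p89, p90} ∖ {p89} = {p90}.


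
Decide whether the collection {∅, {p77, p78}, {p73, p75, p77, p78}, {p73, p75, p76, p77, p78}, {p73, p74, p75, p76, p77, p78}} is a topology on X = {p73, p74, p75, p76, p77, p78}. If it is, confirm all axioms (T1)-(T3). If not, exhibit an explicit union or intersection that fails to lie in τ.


τ IS a topology on X.

Axiom (T1): ∅ ∈ τ? Yes; X ∈ τ? Yes.
Axiom (T2/T3): check pairwise unions and intersections of members of τ.
All pairwise intersections and unions checked — each lies in τ. Therefore τ satisfies (T1), (T2), (T3): it IS a topology on X.


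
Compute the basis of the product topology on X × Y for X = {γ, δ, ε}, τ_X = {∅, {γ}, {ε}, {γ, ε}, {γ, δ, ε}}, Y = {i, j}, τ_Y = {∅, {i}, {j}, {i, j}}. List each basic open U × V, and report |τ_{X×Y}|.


Basis B = {∅ × ∅, {γ} × {i}, {γ} × {j}, {ε} × {i}, {ε} × {j}, {γ} × {i, j}, {γ, ε} × {i}, {γ, ε} × {j}, {ε} × {i, j}, {γ, δ, ε} × {i}, {γ, δ, ε} × {j}, {γ, ε} × {i, j}, {γ, δ, ε} × {i, j}}; |τ_{X×Y}| = 25.

Enumerate products U × V with U ∈ τ_X, V ∈ τ_Y (deduplicated):
  ∅ × ∅ = {} (∅)
  {γ} × {i} = {(γ,i)}
  {γ} × {j} = {(γ,j)}
  {ε} × {i} = {(ε,i)}
  {ε} × {j} = {(ε,j)}
  {γ} × {i, j} = {(γ,i), (γ,j)}
  {γ, ε} × {i} = {(γ,i), (ε,i)}
  {γ, ε} × {j} = {(γ,j), (ε,j)}
  {ε} × {i, j} = {(ε,i), (ε,j)}
  {γ, δ, ε} × {i} = {(γ,i), (δ,i), (ε,i)}
  {γ, δ, ε} × {j} = {(γ,j), (δ,j), (ε,j)}
  {γ, ε} × {i, j} = {(γ,i), (γ,j), (ε,i), (ε,j)}
  {γ, δ, ε} × {i, j} = {(γ,i), (γ,j), (δ,i), (δ,j), (ε,i), (ε,j)}
These 13 distinct sets form the basis B.
Close under arbitrary unions to get τ_{X×Y}; counting gives |τ_{X×Y}| = 25.


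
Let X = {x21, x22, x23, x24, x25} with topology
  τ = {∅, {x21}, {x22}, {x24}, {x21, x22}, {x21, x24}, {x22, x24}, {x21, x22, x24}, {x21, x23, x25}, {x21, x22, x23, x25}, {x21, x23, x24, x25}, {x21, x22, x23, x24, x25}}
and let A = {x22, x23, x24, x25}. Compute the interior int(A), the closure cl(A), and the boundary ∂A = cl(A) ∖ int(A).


int(A) = {x22, x24}, cl(A) = {x22, x23, x24, x25}, ∂A = {x23, x25}.

Closed sets in (X, τ) are complements of opens:
  closed(X, τ) = {∅, {x22}, {x24}, {x22, x24}, {x23, x25}, {x21, x23, x25}, {x22, x23, x25}, {x23, x24, x25}, {x21, x22, x23, x25}, {x21, x23, x24, x25}, {x22, x23, x24, x25}, {x21, x22, x23, x24, x25}}.
int(A) = ⋃ {U ∈ τ : U ⊆ A}. Opens contained in A: ∅, {x22}, {x24}, {x22, x24}.
Taking the union of these: int(A) = {x22, x24}.
cl(A) = ⋂ {C closed : A ⊆ C}. Closed sets containing A: {x22, x23, x24, x25}, {x21, x22, x23, x24, x25}.
Intersecting these: cl(A) = {x22, x23, x24, x25}.
∂A = cl(A) ∖ int(A) = {x22, x23, x24, x25} ∖ {x22, x24} = {x23, x25}.


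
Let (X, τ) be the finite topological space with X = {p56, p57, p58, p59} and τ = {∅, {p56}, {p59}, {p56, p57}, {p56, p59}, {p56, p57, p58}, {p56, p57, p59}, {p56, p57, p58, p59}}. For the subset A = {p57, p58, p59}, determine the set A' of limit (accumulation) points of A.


A' = {p58}

For each x ∈ X, list the open sets U ∈ τ with x ∈ U, then check whether U ∩ (A ∖ {x}) ≠ ∅ for every such U.
  x = p56: open {p56} ∋ x has {p56} ∩ (A ∖ {p56}) = ∅, so x is NOT a limit point.
  x = p57: open {p56, p57} ∋ x has {p56, p57} ∩ (A ∖ {p57}) = ∅, so x is NOT a limit point.
  x = p58: opens ∋ x are {p56, p57, p58}, {p56, p57, p58, p59}; each meets A ∖ {p58}, so x IS a limit point.
  x = p59: open {p59} ∋ x has {p59} ∩ (A ∖ {p59}) = ∅, so x is NOT a limit point.
Collecting: A' = {p58}.


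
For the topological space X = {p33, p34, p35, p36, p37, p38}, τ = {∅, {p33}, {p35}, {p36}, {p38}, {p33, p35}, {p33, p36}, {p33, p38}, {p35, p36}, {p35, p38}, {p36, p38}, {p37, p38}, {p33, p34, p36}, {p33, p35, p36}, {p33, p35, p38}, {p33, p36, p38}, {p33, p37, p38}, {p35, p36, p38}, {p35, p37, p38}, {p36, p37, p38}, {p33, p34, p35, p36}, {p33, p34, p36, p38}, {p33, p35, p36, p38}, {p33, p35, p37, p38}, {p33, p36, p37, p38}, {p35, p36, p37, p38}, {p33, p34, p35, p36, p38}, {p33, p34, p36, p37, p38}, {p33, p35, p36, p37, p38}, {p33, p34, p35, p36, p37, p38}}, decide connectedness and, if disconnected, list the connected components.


(X, τ) is disconnected; components = [{p35}, {p37, p38}, {p33, p34, p36}].

Find clopen sets (U ∈ τ with X ∖ U ∈ τ):
  U = ∅, X ∖ U = {p33, p34, p35, p36, p37, p38} — both open, so U is clopen.
  U = {p35}, X ∖ U = {p33, p34, p36, p37, p38} — both open, so U is clopen.
  U = {p37, p38}, X ∖ U = {p33, p34, p35, p36} — both open, so U is clopen.
  U = {p33, p34, p36}, X ∖ U = {p35, p37, p38} — both open, so U is clopen.
  U = {p35, p37, p38}, X ∖ U = {p33, p34, p36} — both open, so U is clopen.
  U = {p33, p34, p35, p36}, X ∖ U = {p37, p38} — both open, so U is clopen.
  U = {p33, p34, p36, p37, p38}, X ∖ U = {p35} — both open, so U is clopen.
  U = {p33, p34, p35, p36, p37, p38}, X ∖ U = ∅ — both open, so U is clopen.
Nontrivial clopen(s) exist: e.g. {p33, p34, p35, p36}. So (X, τ) is disconnected.
Compute connected components by grouping points that agree on all clopens:
  component: {p35}
  component: {p37, p38}
  component: {p33, p34, p36}


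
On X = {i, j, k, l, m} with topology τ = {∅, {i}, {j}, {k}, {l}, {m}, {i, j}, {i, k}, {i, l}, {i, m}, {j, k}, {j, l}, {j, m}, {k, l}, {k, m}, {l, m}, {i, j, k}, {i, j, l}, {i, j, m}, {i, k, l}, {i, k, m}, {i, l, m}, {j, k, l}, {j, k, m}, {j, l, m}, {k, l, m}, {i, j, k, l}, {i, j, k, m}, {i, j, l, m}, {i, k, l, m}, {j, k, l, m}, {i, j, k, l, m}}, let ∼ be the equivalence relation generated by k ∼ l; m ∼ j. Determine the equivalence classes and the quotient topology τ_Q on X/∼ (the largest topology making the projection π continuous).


X/∼ = {[i], [j=m], [k=l]}; |τ_Q| = 8.

Equivalence classes: [i], [j=m], [k=l].
Quotient map π: X → X/∼ sends i ↦ [i], j ↦ [j=m], k ↦ [k=l], l ↦ [k=l], m ↦ [j=m].
For each subset V ⊆ X/∼, compute π^{-1}(V) ⊆ X and check whether π^{-1}(V) ∈ τ. V is open in τ_Q iff π^{-1}(V) ∈ τ.
  V = {}: π^{-1}(V) = ∅ ∈ τ ✓.
  V = {[i]}: π^{-1}(V) = {i} ∈ τ ✓.
  V = {[j=m]}: π^{-1}(V) = {j, m} ∈ τ ✓.
  V = {[i], [j=m]}: π^{-1}(V) = {i, j, m} ∈ τ ✓.
  V = {[k=l]}: π^{-1}(V) = {k, l} ∈ τ ✓.
  V = {[i], [k=l]}: π^{-1}(V) = {i, k, l} ∈ τ ✓.
  V = {[j=m], [k=l]}: π^{-1}(V) = {j, k, l, m} ∈ τ ✓.
  V = {[i], [j=m], [k=l]}: π^{-1}(V) = {i, j, k, l, m} ∈ τ ✓.
Open sets in the quotient: τ_Q = {{}, {[i]}, {[j=m]}, {[i], [j=m]}, {[k=l]}, {[i], [k=l]}, {[j=m], [k=l]}, {[i], [j=m], [k=l]}} (8 elements).
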